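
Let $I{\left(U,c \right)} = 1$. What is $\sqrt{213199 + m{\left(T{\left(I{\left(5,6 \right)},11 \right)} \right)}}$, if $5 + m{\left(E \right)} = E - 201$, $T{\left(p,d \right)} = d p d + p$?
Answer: $\sqrt{213115} \approx 461.64$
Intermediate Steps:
$T{\left(p,d \right)} = p + p d^{2}$ ($T{\left(p,d \right)} = p d^{2} + p = p + p d^{2}$)
$m{\left(E \right)} = -206 + E$ ($m{\left(E \right)} = -5 + \left(E - 201\right) = -5 + \left(-201 + E\right) = -206 + E$)
$\sqrt{213199 + m{\left(T{\left(I{\left(5,6 \right)},11 \right)} \right)}} = \sqrt{213199 - \left(206 - \left(1 + 11^{2}\right)\right)} = \sqrt{213199 - \left(206 - \left(1 + 121\right)\right)} = \sqrt{213199 + \left(-206 + 1 \cdot 122\right)} = \sqrt{213199 + \left(-206 + 122\right)} = \sqrt{213199 - 84} = \sqrt{213115}$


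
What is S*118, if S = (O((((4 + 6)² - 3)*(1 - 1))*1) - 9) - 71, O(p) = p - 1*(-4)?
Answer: -8968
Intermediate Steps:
O(p) = 4 + p (O(p) = p + 4 = 4 + p)
S = -76 (S = ((4 + (((4 + 6)² - 3)*(1 - 1))*1) - 9) - 71 = ((4 + ((10² - 3)*0)*1) - 9) - 71 = ((4 + ((100 - 3)*0)*1) - 9) - 71 = ((4 + (97*0)*1) - 9) - 71 = ((4 + 0*1) - 9) - 71 = ((4 + 0) - 9) - 71 = (4 - 9) - 71 = -5 - 71 = -76)
S*118 = -76*118 = -8968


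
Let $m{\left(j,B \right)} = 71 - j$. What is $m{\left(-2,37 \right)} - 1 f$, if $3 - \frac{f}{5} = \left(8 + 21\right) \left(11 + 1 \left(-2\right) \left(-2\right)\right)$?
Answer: $2233$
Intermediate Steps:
$f = -2160$ ($f = 15 - 5 \left(8 + 21\right) \left(11 + 1 \left(-2\right) \left(-2\right)\right) = 15 - 5 \cdot 29 \left(11 - -4\right) = 15 - 5 \cdot 29 \left(11 + 4\right) = 15 - 5 \cdot 29 \cdot 15 = 15 - 2175 = -2160$)
$m{\left(-2,37 \right)} - 1 f = \left(71 - -2\right) - 1 \left(-2160\right) = \left(71 + 2\right) - -2160 = 73 + 2160 = 2233$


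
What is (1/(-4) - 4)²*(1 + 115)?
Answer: 8381/4 ≈ 2095.3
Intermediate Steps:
(1/(-4) - 4)²*(1 + 115) = (-¼ - 4)²*116 = (-17/4)²*116 = (289/16)*116 = 8381/4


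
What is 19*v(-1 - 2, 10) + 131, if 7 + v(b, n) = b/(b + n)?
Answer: -71/7 ≈ -10.143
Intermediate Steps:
v(b, n) = -7 + b/(b + n)
19*v(-1 - 2, 10) + 131 = 19*((-7*10 - 6*(-1 - 2))/((-1 - 2) + 10)) + 131 = 19*((-70 - 6*(-3))/(-3 + 10)) + 131 = 19*((-70 + 18)/7) + 131 = 19*((1/7)*(-52)) + 131 = 19*(-52/7) + 131 = -988/7 + 131 = -71/7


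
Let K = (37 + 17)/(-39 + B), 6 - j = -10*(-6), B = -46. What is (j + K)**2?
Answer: 21566736/7225 ≈ 2985.0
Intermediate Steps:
j = -54 (j = 6 - (-10)*(-6) = 6 - 1*60 = 6 - 60 = -54)
K = -54/85 (K = (37 + 17)/(-39 - 46) = 54/(-85) = 54*(-1/85) = -54/85 ≈ -0.63529)
(j + K)**2 = (-54 - 54/85)**2 = (-4644/85)**2 = 21566736/7225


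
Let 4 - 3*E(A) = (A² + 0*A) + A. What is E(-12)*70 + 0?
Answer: -8960/3 ≈ -2986.7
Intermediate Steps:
E(A) = 4/3 - A/3 - A²/3 (E(A) = 4/3 - ((A² + 0*A) + A)/3 = 4/3 - ((A² + 0) + A)/3 = 4/3 - (A² + A)/3 = 4/3 - (A + A²)/3 = 4/3 + (-A/3 - A²/3) = 4/3 - A/3 - A²/3)
E(-12)*70 + 0 = (4/3 - ⅓*(-12) - ⅓*(-12)²)*70 + 0 = (4/3 + 4 - ⅓*144)*70 + 0 = (4/3 + 4 - 48)*70 + 0 = -128/3*70 + 0 = -8960/3 + 0 = -8960/3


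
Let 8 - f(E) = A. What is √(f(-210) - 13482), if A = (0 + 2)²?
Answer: I*√13478 ≈ 116.09*I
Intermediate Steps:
A = 4 (A = 2² = 4)
f(E) = 4 (f(E) = 8 - 1*4 = 8 - 4 = 4)
√(f(-210) - 13482) = √(4 - 13482) = √(-13478) = I*√13478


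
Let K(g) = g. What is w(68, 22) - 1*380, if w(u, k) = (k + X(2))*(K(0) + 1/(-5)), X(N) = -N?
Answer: -384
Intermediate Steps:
w(u, k) = ⅖ - k/5 (w(u, k) = (k - 1*2)*(0 + 1/(-5)) = (k - 2)*(0 - ⅕) = (-2 + k)*(-⅕) = ⅖ - k/5)
w(68, 22) - 1*380 = (⅖ - ⅕*22) - 1*380 = (⅖ - 22/5) - 380 = -4 - 380 = -384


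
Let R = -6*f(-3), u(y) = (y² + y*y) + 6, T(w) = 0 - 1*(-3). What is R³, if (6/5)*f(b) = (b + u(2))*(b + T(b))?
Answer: 0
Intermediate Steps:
T(w) = 3 (T(w) = 0 + 3 = 3)
u(y) = 6 + 2*y² (u(y) = (y² + y²) + 6 = 2*y² + 6 = 6 + 2*y²)
f(b) = 5*(3 + b)*(14 + b)/6 (f(b) = 5*((b + (6 + 2*2²))*(b + 3))/6 = 5*((b + (6 + 2*4))*(3 + b))/6 = 5*((b + (6 + 8))*(3 + b))/6 = 5*((b + 14)*(3 + b))/6 = 5*((14 + b)*(3 + b))/6 = 5*((3 + b)*(14 + b))/6 = 5*(3 + b)*(14 + b)/6)
R = 0 (R = -6*(35 + (⅚)*(-3)² + (85/6)*(-3)) = -6*(35 + (⅚)*9 - 85/2) = -6*(35 + 15/2 - 85/2) = -6*0 = 0)
R³ = 0³ = 0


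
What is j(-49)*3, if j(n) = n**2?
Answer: 7203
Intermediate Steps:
j(-49)*3 = (-49)**2*3 = 2401*3 = 7203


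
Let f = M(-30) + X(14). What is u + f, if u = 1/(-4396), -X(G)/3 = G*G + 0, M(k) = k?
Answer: -2716729/4396 ≈ -618.00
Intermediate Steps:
X(G) = -3*G² (X(G) = -3*(G*G + 0) = -3*(G² + 0) = -3*G²)
f = -618 (f = -30 - 3*14² = -30 - 3*196 = -30 - 588 = -618)
u = -1/4396 ≈ -0.00022748
u + f = -1/4396 - 618 = -2716729/4396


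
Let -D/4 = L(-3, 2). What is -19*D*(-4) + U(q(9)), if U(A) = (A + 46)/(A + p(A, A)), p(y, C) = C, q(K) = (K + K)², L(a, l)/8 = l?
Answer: -1575751/324 ≈ -4863.4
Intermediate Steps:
L(a, l) = 8*l
D = -64 (D = -32*2 = -4*16 = -64)
q(K) = 4*K² (q(K) = (2*K)² = 4*K²)
U(A) = (46 + A)/(2*A) (U(A) = (A + 46)/(A + A) = (46 + A)/((2*A)) = (46 + A)*(1/(2*A)) = (46 + A)/(2*A))
-19*D*(-4) + U(q(9)) = -(-1216)*(-4) + (46 + 4*9²)/(2*((4*9²))) = -19*256 + (46 + 4*81)/(2*((4*81))) = -4864 + (½)*(46 + 324)/324 = -4864 + (½)*(1/324)*370 = -4864 + 185/324 = -1575751/324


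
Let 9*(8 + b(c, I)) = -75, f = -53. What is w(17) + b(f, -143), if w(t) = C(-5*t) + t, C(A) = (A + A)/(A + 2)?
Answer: 676/249 ≈ 2.7149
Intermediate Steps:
C(A) = 2*A/(2 + A) (C(A) = (2*A)/(2 + A) = 2*A/(2 + A))
b(c, I) = -49/3 (b(c, I) = -8 + (1/9)*(-75) = -8 - 25/3 = -49/3)
w(t) = t - 10*t/(2 - 5*t) (w(t) = 2*(-5*t)/(2 - 5*t) + t = -10*t/(2 - 5*t) + t = t - 10*t/(2 - 5*t))
w(17) + b(f, -143) = 17*(8 + 5*17)/(-2 + 5*17) - 49/3 = 17*(8 + 85)/(-2 + 85) - 49/3 = 17*93/83 - 49/3 = 17*(1/83)*93 - 49/3 = 1581/83 - 49/3 = 676/249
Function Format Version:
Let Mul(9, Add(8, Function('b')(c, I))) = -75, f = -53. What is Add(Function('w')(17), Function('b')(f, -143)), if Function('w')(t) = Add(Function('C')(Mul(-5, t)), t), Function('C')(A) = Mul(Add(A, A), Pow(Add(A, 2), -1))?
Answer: Rational(676, 249) ≈ 2.7149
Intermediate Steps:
Function('C')(A) = Mul(2, A, Pow(Add(2, A), -1)) (Function('C')(A) = Mul(Mul(2, A), Pow(Add(2, A), -1)) = Mul(2, A, Pow(Add(2, A), -1)))
Function('b')(c, I) = Rational(-49, 3) (Function('b')(c, I) = Add(-8, Mul(Rational(1, 9), -75)) = Add(-8, Rational(-25, 3)) = Rational(-49, 3))
Function('w')(t) = Add(t, Mul(-10, t, Pow(Add(2, Mul(-5, t)), -1))) (Function('w')(t) = Add(Mul(2, Mul(-5, t), Pow(Add(2, Mul(-5, t)), -1)), t) = Add(Mul(-10, t, Pow(Add(2, Mul(-5, t)), -1)), t) = Add(t, Mul(-10, t, Pow(Add(2, Mul(-5, t)), -1))))
Add(Function('w')(17), Function('b')(f, -143)) = Add(Mul(17, Pow(Add(-2, Mul(5, 17)), -1), Add(8, Mul(5, 17))), Rational(-49, 3)) = Add(Mul(17, Pow(Add(-2, 85), -1), Add(8, 85)), Rational(-49, 3)) = Add(Mul(17, Pow(83, -1), 93), Rational(-49, 3)) = Add(Mul(17, Rational(1, 83), 93), Rational(-49, 3)) = Add(Rational(1581, 83), Rational(-49, 3)) = Rational(676, 249)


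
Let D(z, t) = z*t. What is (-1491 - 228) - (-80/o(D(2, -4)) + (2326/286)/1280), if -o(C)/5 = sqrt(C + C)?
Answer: -314646923/183040 + 4*I ≈ -1719.0 + 4.0*I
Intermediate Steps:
D(z, t) = t*z
o(C) = -5*sqrt(2)*sqrt(C) (o(C) = -5*sqrt(C + C) = -5*sqrt(2)*sqrt(C))
(-1491 - 228) - (-80/o(D(2, -4)) + (2326/286)/1280) = (-1491 - 228) - (-80*I/20 + (2326/286)/1280) = -1719 - (-80*I/20 + (2326*(1/286))*(1/1280)) = -1719 - (-80*I/20 + (1163/143)*(1/1280)) = -1719 - (-80*I/20 + 1163/183040) = -1719 - (-4*I + 1163/183040) = -1719 - (1163/183040 - 4*I) = -1719 + (-1163/183040 + 4*I) = -314646923/183040 + 4*I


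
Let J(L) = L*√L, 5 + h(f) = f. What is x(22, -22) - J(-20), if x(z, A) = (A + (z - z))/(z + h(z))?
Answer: -22/39 + 40*I*√5 ≈ -0.5641 + 89.443*I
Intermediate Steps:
h(f) = -5 + f
x(z, A) = A/(-5 + 2*z) (x(z, A) = (A + (z - z))/(z + (-5 + z)) = (A + 0)/(-5 + 2*z) = A/(-5 + 2*z))
J(L) = L^(3/2)
x(22, -22) - J(-20) = -22/(-5 + 2*22) - (-20)^(3/2) = -22/(-5 + 44) - (-40)*I*√5 = -22/39 + 40*I*√5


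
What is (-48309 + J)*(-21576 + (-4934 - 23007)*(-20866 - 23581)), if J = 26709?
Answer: -26824436301600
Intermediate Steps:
(-48309 + J)*(-21576 + (-4934 - 23007)*(-20866 - 23581)) = (-48309 + 26709)*(-21576 + (-4934 - 23007)*(-20866 - 23581)) = -21600*(-21576 - 27941*(-44447)) = -21600*(-21576 + 1241893627) = -21600*1241872051 = -26824436301600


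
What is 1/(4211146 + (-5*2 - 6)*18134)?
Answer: 1/3921002 ≈ 2.5504e-7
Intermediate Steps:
1/(4211146 + (-5*2 - 6)*18134) = 1/(4211146 + (-10 - 6)*18134) = 1/(4211146 - 16*18134) = 1/(4211146 - 290144) = 1/3921002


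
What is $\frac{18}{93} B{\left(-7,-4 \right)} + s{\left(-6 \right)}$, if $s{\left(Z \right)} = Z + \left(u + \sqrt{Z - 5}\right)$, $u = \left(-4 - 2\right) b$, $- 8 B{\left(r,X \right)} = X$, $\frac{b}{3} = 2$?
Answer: $- \frac{1299}{31} + i \sqrt{11} \approx -41.903 + 3.3166 i$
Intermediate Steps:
$b = 6$ ($b = 3 \cdot 2 = 6$)
$B{\left(r,X \right)} = - \frac{X}{8}$
$u = -36$ ($u = \left(-4 - 2\right) 6 = \left(-6\right) 6 = -36$)
$s{\left(Z \right)} = -36 + Z + \sqrt{-5 + Z}$ ($s{\left(Z \right)} = Z + \left(-36 + \sqrt{Z - 5}\right) = Z + \left(-36 + \sqrt{-5 + Z}\right) = -36 + Z + \sqrt{-5 + Z}$)
$\frac{18}{93} B{\left(-7,-4 \right)} + s{\left(-6 \right)} = \frac{18}{93} \left(\left(- \frac{1}{8}\right) \left(-4\right)\right) - \left(42 - \sqrt{-5 - 6}\right) = 18 \cdot \frac{1}{93} \cdot \frac{1}{2} - \left(42 - i \sqrt{11}\right) = \frac{6}{31} \cdot \frac{1}{2} - \left(42 - i \sqrt{11}\right) = \frac{3}{31} - \left(42 - i \sqrt{11}\right) = - \frac{1299}{31} + i \sqrt{11}$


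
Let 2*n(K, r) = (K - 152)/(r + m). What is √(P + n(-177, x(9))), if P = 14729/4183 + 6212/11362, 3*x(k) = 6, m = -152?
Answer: √2624828996067722223/712908690 ≈ 2.2726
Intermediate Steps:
x(k) = 2 (x(k) = (⅓)*6 = 2)
P = 96667847/23763623 (P = 14729*(1/4183) + 6212*(1/11362) = 14729/4183 + 3106/5681 = 96667847/23763623 ≈ 4.0679)
n(K, r) = (-152 + K)/(2*(-152 + r)) (n(K, r) = ((K - 152)/(r - 152))/2 = ((-152 + K)/(-152 + r))/2 = (-152 + K)/(2*(-152 + r)))
√(P + n(-177, x(9))) = √(96667847/23763623 + (-152 - 177)/(2*(-152 + 2))) = √(96667847/23763623 + (½)*(-329)/(-150)) = √(96667847/23763623 + (½)*(-1/150)*(-329)) = √(96667847/23763623 + 329/300) = √(36818586067/7129086900) = √2624828996067722223/712908690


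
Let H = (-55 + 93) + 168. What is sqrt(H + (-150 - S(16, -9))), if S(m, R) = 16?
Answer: 2*sqrt(10) ≈ 6.3246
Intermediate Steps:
H = 206 (H = 38 + 168 = 206)
sqrt(H + (-150 - S(16, -9))) = sqrt(206 + (-150 - 1*16)) = sqrt(206 + (-150 - 16)) = sqrt(206 - 166) = sqrt(40) = 2*sqrt(10)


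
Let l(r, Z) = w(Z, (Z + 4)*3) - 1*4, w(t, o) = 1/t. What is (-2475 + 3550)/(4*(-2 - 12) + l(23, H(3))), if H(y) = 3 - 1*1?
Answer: -2150/119 ≈ -18.067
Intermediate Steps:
H(y) = 2 (H(y) = 3 - 1 = 2)
l(r, Z) = -4 + 1/Z (l(r, Z) = 1/Z - 1*4 = 1/Z - 4 = -4 + 1/Z)
(-2475 + 3550)/(4*(-2 - 12) + l(23, H(3))) = (-2475 + 3550)/(4*(-2 - 12) + (-4 + 1/2)) = 1075/(4*(-14) + (-4 + ½)) = 1075/(-56 - 7/2) = 1075/(-119/2) = 1075*(-2/119) = -2150/119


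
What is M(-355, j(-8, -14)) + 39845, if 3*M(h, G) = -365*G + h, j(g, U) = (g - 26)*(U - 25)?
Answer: -364810/3 ≈ -1.2160e+5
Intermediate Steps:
j(g, U) = (-26 + g)*(-25 + U)
M(h, G) = -365*G/3 + h/3 (M(h, G) = (-365*G + h)/3 = (h - 365*G)/3 = -365*G/3 + h/3)
M(-355, j(-8, -14)) + 39845 = (-365*(650 - 26*(-14) - 25*(-8) - 14*(-8))/3 + (⅓)*(-355)) + 39845 = (-365*(650 + 364 + 200 + 112)/3 - 355/3) + 39845 = (-365/3*1326 - 355/3) + 39845 = (-161330 - 355/3) + 39845 = -484345/3 + 39845 = -364810/3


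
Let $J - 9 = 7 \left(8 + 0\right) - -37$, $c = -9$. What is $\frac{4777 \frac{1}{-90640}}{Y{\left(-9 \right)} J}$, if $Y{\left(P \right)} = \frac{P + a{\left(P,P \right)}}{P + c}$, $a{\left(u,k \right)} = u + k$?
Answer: $- \frac{281}{815760} \approx -0.00034446$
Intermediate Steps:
$a{\left(u,k \right)} = k + u$
$Y{\left(P \right)} = \frac{3 P}{-9 + P}$ ($Y{\left(P \right)} = \frac{P + \left(P + P\right)}{P - 9} = \frac{P + 2 P}{-9 + P} = \frac{3 P}{-9 + P}$)
$J = 102$ ($J = 9 - \left(-37 - 7 \left(8 + 0\right)\right) = 9 + \left(7 \cdot 8 + 37\right) = 9 + \left(56 + 37\right) = 9 + 93 = 102$)
$\frac{4777 \frac{1}{-90640}}{Y{\left(-9 \right)} J} = \frac{4777 \frac{1}{-90640}}{3 \left(-9\right) \frac{1}{-9 - 9} \cdot 102} = \frac{4777 \left(- \frac{1}{90640}\right)}{3 \left(-9\right) \frac{1}{-18} \cdot 102} = - \frac{4777}{90640 \cdot 3 \left(-9\right) \left(- \frac{1}{18}\right) 102} = - \frac{4777}{90640 \cdot \frac{3}{2} \cdot 102} = - \frac{4777}{90640 \cdot 153} = \left(- \frac{4777}{90640}\right) \frac{1}{153} = - \frac{281}{815760}$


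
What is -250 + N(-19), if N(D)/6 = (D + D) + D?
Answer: -592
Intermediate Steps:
N(D) = 18*D (N(D) = 6*((D + D) + D) = 6*(2*D + D) = 6*(3*D) = 18*D)
-250 + N(-19) = -250 + 18*(-19) = -250 - 342 = -592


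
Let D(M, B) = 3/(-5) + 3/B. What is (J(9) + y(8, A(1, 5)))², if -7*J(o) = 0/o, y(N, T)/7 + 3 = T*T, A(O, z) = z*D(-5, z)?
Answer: 441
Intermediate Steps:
D(M, B) = -⅗ + 3/B (D(M, B) = 3*(-⅕) + 3/B = -⅗ + 3/B)
A(O, z) = z*(-⅗ + 3/z)
y(N, T) = -21 + 7*T² (y(N, T) = -21 + 7*(T*T) = -21 + 7*T²)
J(o) = 0 (J(o) = -0/o = -⅐*0 = 0)
(J(9) + y(8, A(1, 5)))² = (0 + (-21 + 7*(3 - ⅗*5)²))² = (0 + (-21 + 7*(3 - 3)²))² = (0 + (-21 + 7*0²))² = (0 + (-21 + 7*0))² = (0 + (-21 + 0))² = (0 - 21)² = (-21)² = 441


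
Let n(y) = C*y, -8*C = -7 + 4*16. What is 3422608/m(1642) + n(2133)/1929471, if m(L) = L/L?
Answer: 17610194307121/5145256 ≈ 3.4226e+6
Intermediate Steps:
C = -57/8 (C = -(-7 + 4*16)/8 = -(-7 + 64)/8 = -⅛*57 = -57/8 ≈ -7.1250)
n(y) = -57*y/8
m(L) = 1
3422608/m(1642) + n(2133)/1929471 = 3422608/1 - 57/8*2133/1929471 = 3422608*1 - 121581/8*1/1929471 = 3422608 - 40527/5145256 = 17610194307121/5145256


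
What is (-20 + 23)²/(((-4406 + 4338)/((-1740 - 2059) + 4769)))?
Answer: -4365/34 ≈ -128.38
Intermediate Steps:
(-20 + 23)²/(((-4406 + 4338)/((-1740 - 2059) + 4769))) = 3²/((-68/(-3799 + 4769))) = 9/((-68/970)) = 9/((-68*1/970)) = 9/(-34/485) = 9*(-485/34) = -4365/34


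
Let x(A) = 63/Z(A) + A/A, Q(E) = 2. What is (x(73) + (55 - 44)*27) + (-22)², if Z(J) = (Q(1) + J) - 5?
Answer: 7829/10 ≈ 782.90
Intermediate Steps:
Z(J) = -3 + J (Z(J) = (2 + J) - 5 = -3 + J)
x(A) = 1 + 63/(-3 + A) (x(A) = 63/(-3 + A) + A/A = 63/(-3 + A) + 1 = 1 + 63/(-3 + A))
(x(73) + (55 - 44)*27) + (-22)² = ((60 + 73)/(-3 + 73) + (55 - 44)*27) + (-22)² = (133/70 + 11*27) + 484 = ((1/70)*133 + 297) + 484 = (19/10 + 297) + 484 = 2989/10 + 484 = 7829/10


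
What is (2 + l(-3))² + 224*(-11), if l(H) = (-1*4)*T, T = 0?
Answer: -2460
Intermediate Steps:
l(H) = 0 (l(H) = -1*4*0 = -4*0 = 0)
(2 + l(-3))² + 224*(-11) = (2 + 0)² + 224*(-11) = 2² - 2464 = 4 - 2464 = -2460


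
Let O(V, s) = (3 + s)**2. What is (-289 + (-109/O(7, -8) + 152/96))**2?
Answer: 7662026089/90000 ≈ 85134.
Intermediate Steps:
(-289 + (-109/O(7, -8) + 152/96))**2 = (-289 + (-109/(3 - 8)**2 + 152/96))**2 = (-289 + (-109/((-5)**2) + 152*(1/96)))**2 = (-289 + (-109/25 + 19/12))**2 = (-289 - 833/300)**2 = (-87533/300)**2 = 7662026089/90000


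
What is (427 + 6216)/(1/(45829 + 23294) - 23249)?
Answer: -459184089/1607040626 ≈ -0.28573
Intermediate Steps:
(427 + 6216)/(1/(45829 + 23294) - 23249) = 6643/(1/69123 - 23249) = 6643/(-1607040626/69123) = 6643*(-69123/1607040626) = -459184089/1607040626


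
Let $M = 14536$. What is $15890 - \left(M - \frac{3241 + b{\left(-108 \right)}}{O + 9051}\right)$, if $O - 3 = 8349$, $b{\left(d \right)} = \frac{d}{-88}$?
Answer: $\frac{518471893}{382866} \approx 1354.2$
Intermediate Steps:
$b{\left(d \right)} = - \frac{d}{88}$ ($b{\left(d \right)} = d \left(- \frac{1}{88}\right) = - \frac{d}{88}$)
$O = 8352$ ($O = 3 + 8349 = 8352$)
$15890 - \left(M - \frac{3241 + b{\left(-108 \right)}}{O + 9051}\right) = 15890 - \left(14536 - \frac{3241 - - \frac{27}{22}}{8352 + 9051}\right) = 15890 - \left(14536 - \frac{3241 + \frac{27}{22}}{17403}\right) = 15890 + \left(\frac{71329}{22} \cdot \frac{1}{17403} - 14536\right) = 15890 + \left(\frac{71329}{382866} - 14536\right) = 15890 - \frac{5565268847}{382866} = \frac{518471893}{382866}$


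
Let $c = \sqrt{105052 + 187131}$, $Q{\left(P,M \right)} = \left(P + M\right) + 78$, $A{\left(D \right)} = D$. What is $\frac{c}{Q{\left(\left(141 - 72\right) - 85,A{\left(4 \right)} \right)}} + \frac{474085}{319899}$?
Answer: $\frac{474085}{319899} + \frac{\sqrt{292183}}{66} \approx 9.672$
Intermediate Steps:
$Q{\left(P,M \right)} = 78 + M + P$ ($Q{\left(P,M \right)} = \left(M + P\right) + 78 = 78 + M + P$)
$c = \sqrt{292183} \approx 540.54$
$\frac{c}{Q{\left(\left(141 - 72\right) - 85,A{\left(4 \right)} \right)}} + \frac{474085}{319899} = \frac{\sqrt{292183}}{78 + 4 + \left(\left(141 - 72\right) - 85\right)} + \frac{474085}{319899} = \frac{\sqrt{292183}}{78 + 4 + \left(69 - 85\right)} + 474085 \cdot \frac{1}{319899} = \frac{\sqrt{292183}}{78 + 4 - 16} + \frac{474085}{319899} = \frac{\sqrt{292183}}{66} + \frac{474085}{319899} = \frac{474085}{319899} + \frac{\sqrt{292183}}{66}$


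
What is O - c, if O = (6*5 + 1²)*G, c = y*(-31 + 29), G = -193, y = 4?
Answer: -5975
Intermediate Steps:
c = -8 (c = 4*(-31 + 29) = 4*(-2) = -8)
O = -5983 (O = (6*5 + 1²)*(-193) = (30 + 1)*(-193) = 31*(-193) = -5983)
O - c = -5983 - 1*(-8) = -5983 + 8 = -5975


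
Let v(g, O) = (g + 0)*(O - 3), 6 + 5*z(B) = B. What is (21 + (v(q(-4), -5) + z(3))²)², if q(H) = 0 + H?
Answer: 633730276/625 ≈ 1.0140e+6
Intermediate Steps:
z(B) = -6/5 + B/5
q(H) = H
v(g, O) = g*(-3 + O)
(21 + (v(q(-4), -5) + z(3))²)² = (21 + (-4*(-3 - 5) + (-6/5 + (⅕)*3))²)² = (21 + (-4*(-8) + (-6/5 + ⅗))²)² = (21 + (32 - ⅗)²)² = (21 + (157/5)²)² = (21 + 24649/25)² = (25174/25)² = 633730276/625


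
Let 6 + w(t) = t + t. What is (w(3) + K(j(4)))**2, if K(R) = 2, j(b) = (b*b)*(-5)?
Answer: 4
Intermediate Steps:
j(b) = -5*b**2 (j(b) = b**2*(-5) = -5*b**2)
w(t) = -6 + 2*t (w(t) = -6 + (t + t) = -6 + 2*t)
(w(3) + K(j(4)))**2 = ((-6 + 2*3) + 2)**2 = ((-6 + 6) + 2)**2 = (0 + 2)**2 = 2**2 = 4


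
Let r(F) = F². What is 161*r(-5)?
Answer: 4025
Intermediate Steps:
161*r(-5) = 161*(-5)² = 161*25 = 4025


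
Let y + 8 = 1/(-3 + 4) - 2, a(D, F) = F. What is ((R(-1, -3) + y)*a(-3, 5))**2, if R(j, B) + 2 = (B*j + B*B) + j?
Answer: 0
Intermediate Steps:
R(j, B) = -2 + j + B**2 + B*j (R(j, B) = -2 + ((B*j + B*B) + j) = -2 + ((B*j + B**2) + j) = -2 + ((B**2 + B*j) + j) = -2 + (j + B**2 + B*j) = -2 + j + B**2 + B*j)
y = -9 (y = -8 + (1/(-3 + 4) - 2) = -8 + (1/1 - 2) = -8 + (1 - 2) = -8 - 1 = -9)
((R(-1, -3) + y)*a(-3, 5))**2 = (((-2 - 1 + (-3)**2 - 3*(-1)) - 9)*5)**2 = (((-2 - 1 + 9 + 3) - 9)*5)**2 = ((9 - 9)*5)**2 = (0*5)**2 = 0**2 = 0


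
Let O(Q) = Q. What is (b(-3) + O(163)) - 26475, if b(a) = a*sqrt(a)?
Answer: -26312 - 3*I*sqrt(3) ≈ -26312.0 - 5.1962*I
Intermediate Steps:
b(a) = a**(3/2)
(b(-3) + O(163)) - 26475 = ((-3)**(3/2) + 163) - 26475 = (-3*I*sqrt(3) + 163) - 26475 = (163 - 3*I*sqrt(3)) - 26475 = -26312 - 3*I*sqrt(3)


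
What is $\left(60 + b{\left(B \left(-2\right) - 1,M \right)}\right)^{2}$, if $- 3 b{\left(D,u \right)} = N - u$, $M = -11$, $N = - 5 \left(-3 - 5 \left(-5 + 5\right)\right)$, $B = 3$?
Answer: $\frac{23716}{9} \approx 2635.1$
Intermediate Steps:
$N = 15$ ($N = - 5 \left(-3 - 0\right) = - 5 \left(-3 + 0\right) = \left(-5\right) \left(-3\right) = 15$)
$b{\left(D,u \right)} = -5 + \frac{u}{3}$ ($b{\left(D,u \right)} = - \frac{15 - u}{3} = -5 + \frac{u}{3}$)
$\left(60 + b{\left(B \left(-2\right) - 1,M \right)}\right)^{2} = \left(60 + \left(-5 + \frac{1}{3} \left(-11\right)\right)\right)^{2} = \left(60 - \frac{26}{3}\right)^{2} = \left(\frac{154}{3}\right)^{2} = \frac{23716}{9}$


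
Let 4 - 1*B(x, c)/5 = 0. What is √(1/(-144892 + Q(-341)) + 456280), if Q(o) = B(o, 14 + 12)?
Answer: √2394089340486662/72436 ≈ 675.49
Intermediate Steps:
B(x, c) = 20 (B(x, c) = 20 - 5*0 = 20 + 0 = 20)
Q(o) = 20
√(1/(-144892 + Q(-341)) + 456280) = √(1/(-144892 + 20) + 456280) = √(1/(-144872) + 456280) = √(-1/144872 + 456280) = √(66102196159/144872) = √2394089340486662/72436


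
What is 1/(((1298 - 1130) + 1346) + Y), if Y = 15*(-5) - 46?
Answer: 1/1393 ≈ 0.00071787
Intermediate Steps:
Y = -121 (Y = -75 - 46 = -121)
1/(((1298 - 1130) + 1346) + Y) = 1/(((1298 - 1130) + 1346) - 121) = 1/((168 + 1346) - 121) = 1/(1514 - 121) = 1/1393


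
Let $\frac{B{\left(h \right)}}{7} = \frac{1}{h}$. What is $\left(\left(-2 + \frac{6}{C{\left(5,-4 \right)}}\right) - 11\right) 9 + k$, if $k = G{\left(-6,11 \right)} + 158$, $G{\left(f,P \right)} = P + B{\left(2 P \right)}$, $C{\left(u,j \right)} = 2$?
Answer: $\frac{1745}{22} \approx 79.318$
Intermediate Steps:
$B{\left(h \right)} = \frac{7}{h}$
$G{\left(f,P \right)} = P + \frac{7}{2 P}$
$k = \frac{3725}{22}$ ($k = \left(11 + \frac{7}{2 \cdot 11}\right) + 158 = \left(11 + \frac{7}{2} \cdot \frac{1}{11}\right) + 158 = \left(11 + \frac{7}{22}\right) + 158 = \frac{249}{22} + 158 = \frac{3725}{22} \approx 169.32$)
$\left(\left(-2 + \frac{6}{C{\left(5,-4 \right)}}\right) - 11\right) 9 + k = \left(\left(-2 + \frac{6}{2}\right) - 11\right) 9 + \frac{3725}{22} = \left(\left(-2 + 6 \cdot \frac{1}{2}\right) - 11\right) 9 + \frac{3725}{22} = \left(\left(-2 + 3\right) - 11\right) 9 + \frac{3725}{22} = \left(1 - 11\right) 9 + \frac{3725}{22} = \left(-10\right) 9 + \frac{3725}{22} = -90 + \frac{3725}{22} = \frac{1745}{22}$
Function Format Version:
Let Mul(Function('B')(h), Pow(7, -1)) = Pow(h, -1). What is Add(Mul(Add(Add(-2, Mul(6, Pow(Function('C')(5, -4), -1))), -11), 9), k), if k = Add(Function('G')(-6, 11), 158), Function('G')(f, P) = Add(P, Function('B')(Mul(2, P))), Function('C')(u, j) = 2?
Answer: Rational(1745, 22) ≈ 79.318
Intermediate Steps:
Function('B')(h) = Mul(7, Pow(h, -1))
Function('G')(f, P) = Add(P, Mul(Rational(7, 2), Pow(P, -1))) (Function('G')(f, P) = Add(P, Mul(7, Pow(Mul(2, P), -1))) = Add(P, Mul(7, Mul(Rational(1, 2), Pow(P, -1)))) = Add(P, Mul(Rational(7, 2), Pow(P, -1))))
k = Rational(3725, 22) (k = Add(Add(11, Mul(Rational(7, 2), Pow(11, -1))), 158) = Add(Add(11, Mul(Rational(7, 2), Rational(1, 11))), 158) = Add(Add(11, Rational(7, 22)), 158) = Add(Rational(249, 22), 158) = Rational(3725, 22) ≈ 169.32)
Add(Mul(Add(Add(-2, Mul(6, Pow(Function('C')(5, -4), -1))), -11), 9), k) = Add(Mul(Add(Add(-2, Mul(6, Pow(2, -1))), -11), 9), Rational(3725, 22)) = Add(Mul(Add(Add(-2, Mul(6, Rational(1, 2))), -11), 9), Rational(3725, 22)) = Add(Mul(Add(Add(-2, 3), -11), 9), Rational(3725, 22)) = Add(Mul(Add(1, -11), 9), Rational(3725, 22)) = Add(Mul(-10, 9), Rational(3725, 22)) = Add(-90, Rational(3725, 22)) = Rational(1745, 22)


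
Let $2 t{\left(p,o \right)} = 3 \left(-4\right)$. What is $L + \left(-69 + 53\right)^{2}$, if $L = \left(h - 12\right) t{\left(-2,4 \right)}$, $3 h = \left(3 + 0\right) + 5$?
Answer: $312$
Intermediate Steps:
$t{\left(p,o \right)} = -6$ ($t{\left(p,o \right)} = \frac{3 \left(-4\right)}{2} = \frac{1}{2} \left(-12\right) = -6$)
$h = \frac{8}{3}$ ($h = \frac{\left(3 + 0\right) + 5}{3} = \frac{3 + 5}{3} = \frac{1}{3} \cdot 8 = \frac{8}{3} \approx 2.6667$)
$L = 56$ ($L = \left(\frac{8}{3} - 12\right) \left(-6\right) = \left(- \frac{28}{3}\right) \left(-6\right) = 56$)
$L + \left(-69 + 53\right)^{2} = 56 + \left(-69 + 53\right)^{2} = 56 + \left(-16\right)^{2} = 56 + 256 = 312$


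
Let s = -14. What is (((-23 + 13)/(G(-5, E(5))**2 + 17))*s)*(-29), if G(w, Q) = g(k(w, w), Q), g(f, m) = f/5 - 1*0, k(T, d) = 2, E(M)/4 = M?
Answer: -101500/429 ≈ -236.60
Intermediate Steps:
E(M) = 4*M
g(f, m) = f/5 (g(f, m) = f*(1/5) + 0 = f/5 + 0 = f/5)
G(w, Q) = 2/5 (G(w, Q) = (1/5)*2 = 2/5)
(((-23 + 13)/(G(-5, E(5))**2 + 17))*s)*(-29) = (((-23 + 13)/((2/5)**2 + 17))*(-14))*(-29) = (-10/(4/25 + 17)*(-14))*(-29) = (-10/429/25*(-14))*(-29) = (-10*25/429*(-14))*(-29) = -250/429*(-14)*(-29) = (3500/429)*(-29) = -101500/429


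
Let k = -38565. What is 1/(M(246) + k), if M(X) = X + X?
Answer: -1/38073 ≈ -2.6265e-5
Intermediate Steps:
M(X) = 2*X
1/(M(246) + k) = 1/(2*246 - 38565) = 1/(492 - 38565) = 1/(-38073) = -1/38073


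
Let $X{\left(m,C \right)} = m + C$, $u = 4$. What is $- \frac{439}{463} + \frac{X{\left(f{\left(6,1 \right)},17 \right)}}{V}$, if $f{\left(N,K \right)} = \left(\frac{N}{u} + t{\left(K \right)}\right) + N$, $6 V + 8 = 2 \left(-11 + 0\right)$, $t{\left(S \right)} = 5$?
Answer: $- \frac{31707}{4630} \approx -6.8482$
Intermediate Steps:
$V = -5$ ($V = - \frac{4}{3} + \frac{2 \left(-11 + 0\right)}{6} = - \frac{4}{3} + \frac{2 \left(-11\right)}{6} = - \frac{4}{3} + \frac{1}{6} \left(-22\right) = - \frac{4}{3} - \frac{11}{3} = -5$)
$f{\left(N,K \right)} = 5 + \frac{5 N}{4}$ ($f{\left(N,K \right)} = \left(\frac{N}{4} + 5\right) + N = \left(5 + \frac{N}{4}\right) + N = 5 + \frac{5 N}{4}$)
$X{\left(m,C \right)} = C + m$
$- \frac{439}{463} + \frac{X{\left(f{\left(6,1 \right)},17 \right)}}{V} = - \frac{439}{463} + \frac{17 + \left(5 + \frac{5}{4} \cdot 6\right)}{-5} = \left(-439\right) \frac{1}{463} + \left(17 + \left(5 + \frac{15}{2}\right)\right) \left(- \frac{1}{5}\right) = - \frac{439}{463} + \left(17 + \frac{25}{2}\right) \left(- \frac{1}{5}\right) = - \frac{439}{463} + \frac{59}{2} \left(- \frac{1}{5}\right) = - \frac{439}{463} - \frac{59}{10} = - \frac{31707}{4630}$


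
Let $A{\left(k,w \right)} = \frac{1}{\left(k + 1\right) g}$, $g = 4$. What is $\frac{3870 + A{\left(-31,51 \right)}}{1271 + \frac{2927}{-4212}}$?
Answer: $\frac{163004049}{53505250} \approx 3.0465$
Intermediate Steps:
$A{\left(k,w \right)} = \frac{1}{4 + 4 k}$ ($A{\left(k,w \right)} = \frac{1}{\left(k + 1\right) 4} = \frac{1}{\left(1 + k\right) 4} = \frac{1}{4 + 4 k}$)
$\frac{3870 + A{\left(-31,51 \right)}}{1271 + \frac{2927}{-4212}} = \frac{3870 + \frac{1}{4 \left(1 - 31\right)}}{1271 + \frac{2927}{-4212}} = \frac{3870 + \frac{1}{4 \left(-30\right)}}{1271 + 2927 \left(- \frac{1}{4212}\right)} = \frac{3870 + \frac{1}{4} \left(- \frac{1}{30}\right)}{1271 - \frac{2927}{4212}} = \frac{3870 - \frac{1}{120}}{\frac{5350525}{4212}} = \frac{464399}{120} \cdot \frac{4212}{5350525} = \frac{163004049}{53505250}$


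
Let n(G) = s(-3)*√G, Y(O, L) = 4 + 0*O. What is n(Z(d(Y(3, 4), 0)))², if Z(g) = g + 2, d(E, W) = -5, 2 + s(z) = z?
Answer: -75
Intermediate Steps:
s(z) = -2 + z
Y(O, L) = 4 (Y(O, L) = 4 + 0 = 4)
Z(g) = 2 + g
n(G) = -5*√G (n(G) = (-2 - 3)*√G = -5*√G)
n(Z(d(Y(3, 4), 0)))² = (-5*√(2 - 5))² = (-5*I*√3)² = -75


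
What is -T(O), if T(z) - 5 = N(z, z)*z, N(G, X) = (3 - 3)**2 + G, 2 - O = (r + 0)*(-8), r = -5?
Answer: -1449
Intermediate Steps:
O = -38 (O = 2 - (-5 + 0)*(-8) = 2 - (-5)*(-8) = 2 - 1*40 = 2 - 40 = -38)
N(G, X) = G (N(G, X) = 0**2 + G = 0 + G = G)
T(z) = 5 + z**2 (T(z) = 5 + z*z = 5 + z**2)
-T(O) = -(5 + (-38)**2) = -(5 + 1444) = -1*1449 = -1449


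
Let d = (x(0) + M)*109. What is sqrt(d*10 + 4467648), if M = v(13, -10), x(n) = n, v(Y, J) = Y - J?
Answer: sqrt(4492718) ≈ 2119.6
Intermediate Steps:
M = 23 (M = 13 - 1*(-10) = 13 + 10 = 23)
d = 2507 (d = (0 + 23)*109 = 23*109 = 2507)
sqrt(d*10 + 4467648) = sqrt(2507*10 + 4467648) = sqrt(25070 + 4467648) = sqrt(4492718)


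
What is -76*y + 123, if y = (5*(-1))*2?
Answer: 883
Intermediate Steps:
y = -10 (y = -5*2 = -10)
-76*y + 123 = -76*(-10) + 123 = 760 + 123 = 883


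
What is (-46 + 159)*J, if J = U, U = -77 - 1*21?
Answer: -11074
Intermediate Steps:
U = -98 (U = -77 - 21 = -98)
J = -98
(-46 + 159)*J = (-46 + 159)*(-98) = 113*(-98) = -11074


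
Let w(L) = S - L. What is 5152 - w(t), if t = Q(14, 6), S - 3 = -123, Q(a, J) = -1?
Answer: 5271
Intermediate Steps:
S = -120 (S = 3 - 123 = -120)
t = -1
w(L) = -120 - L
5152 - w(t) = 5152 - (-120 - 1*(-1)) = 5152 - (-120 + 1) = 5152 - 1*(-119) = 5152 + 119 = 5271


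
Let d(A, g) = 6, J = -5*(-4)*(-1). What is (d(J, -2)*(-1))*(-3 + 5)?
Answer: -12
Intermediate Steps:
J = -20 (J = 20*(-1) = -20)
(d(J, -2)*(-1))*(-3 + 5) = (6*(-1))*(-3 + 5) = -6*2 = -12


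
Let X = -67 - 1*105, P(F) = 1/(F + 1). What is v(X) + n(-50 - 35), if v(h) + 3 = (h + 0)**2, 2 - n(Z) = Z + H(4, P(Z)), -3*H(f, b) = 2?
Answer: 89006/3 ≈ 29669.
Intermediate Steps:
P(F) = 1/(1 + F)
H(f, b) = -2/3 (H(f, b) = -1/3*2 = -2/3)
n(Z) = 8/3 - Z (n(Z) = 2 - (Z - 2/3) = 2 - (-2/3 + Z) = 2 + (2/3 - Z) = 8/3 - Z)
X = -172 (X = -67 - 105 = -172)
v(h) = -3 + h**2 (v(h) = -3 + (h + 0)**2 = -3 + h**2)
v(X) + n(-50 - 35) = (-3 + (-172)**2) + (8/3 - (-50 - 35)) = (-3 + 29584) + (8/3 - 1*(-85)) = 29581 + (8/3 + 85) = 29581 + 263/3 = 89006/3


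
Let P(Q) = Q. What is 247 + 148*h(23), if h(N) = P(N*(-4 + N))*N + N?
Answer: 1491199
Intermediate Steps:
h(N) = N + N²*(-4 + N) (h(N) = (N*(-4 + N))*N + N = N²*(-4 + N) + N = N + N²*(-4 + N))
247 + 148*h(23) = 247 + 148*(23*(1 + 23*(-4 + 23))) = 247 + 148*(23*(1 + 23*19)) = 247 + 148*(23*(1 + 437)) = 247 + 148*(23*438) = 247 + 148*10074 = 247 + 1490952 = 1491199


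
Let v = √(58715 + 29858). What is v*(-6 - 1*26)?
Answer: -32*√88573 ≈ -9523.6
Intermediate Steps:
v = √88573 ≈ 297.61
v*(-6 - 1*26) = √88573*(-6 - 1*26) = √88573*(-6 - 26) = √88573*(-32) = -32*√88573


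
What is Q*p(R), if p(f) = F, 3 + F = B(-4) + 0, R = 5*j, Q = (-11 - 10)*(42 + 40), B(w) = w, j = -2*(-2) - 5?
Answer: 12054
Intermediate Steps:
j = -1 (j = 4 - 5 = -1)
Q = -1722 (Q = -21*82 = -1722)
R = -5 (R = 5*(-1) = -5)
F = -7 (F = -3 + (-4 + 0) = -3 - 4 = -7)
p(f) = -7
Q*p(R) = -1722*(-7) = 12054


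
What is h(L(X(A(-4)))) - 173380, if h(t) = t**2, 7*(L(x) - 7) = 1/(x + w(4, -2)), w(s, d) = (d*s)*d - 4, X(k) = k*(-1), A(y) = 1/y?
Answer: -20392199595/117649 ≈ -1.7333e+5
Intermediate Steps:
X(k) = -k
w(s, d) = -4 + s*d**2 (w(s, d) = s*d**2 - 4 = -4 + s*d**2)
L(x) = 7 + 1/(7*(12 + x)) (L(x) = 7 + 1/(7*(x + (-4 + 4*(-2)**2))) = 7 + 1/(7*(x + (-4 + 4*4))) = 7 + 1/(7*(x + (-4 + 16))) = 7 + 1/(7*(x + 12)) = 7 + 1/(7*(12 + x)))
h(L(X(A(-4)))) - 173380 = ((589 + 49*(-1/(-4)))/(7*(12 - 1/(-4))))**2 - 173380 = ((589 + 49*(-1*(-1/4)))/(7*(12 - 1*(-1/4))))**2 - 173380 = ((589 + 49*(1/4))/(7*(12 + 1/4)))**2 - 173380 = ((589 + 49/4)/(7*(49/4)))**2 - 173380 = ((1/7)*(4/49)*(2405/4))**2 - 173380 = (2405/343)**2 - 173380 = 5784025/117649 - 173380 = -20392199595/117649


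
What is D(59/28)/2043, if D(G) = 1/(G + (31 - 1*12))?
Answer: 28/1207413 ≈ 2.3190e-5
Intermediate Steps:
D(G) = 1/(19 + G) (D(G) = 1/(G + (31 - 12)) = 1/(G + 19) = 1/(19 + G))
D(59/28)/2043 = 1/((19 + 59/28)*2043) = (1/2043)/(19 + 59*(1/28)) = (1/2043)/(19 + 59/28) = (1/2043)/(591/28) = (28/591)*(1/2043) = 28/1207413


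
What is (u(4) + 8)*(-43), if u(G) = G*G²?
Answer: -3096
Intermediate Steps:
u(G) = G³
(u(4) + 8)*(-43) = (4³ + 8)*(-43) = (64 + 8)*(-43) = 72*(-43) = -3096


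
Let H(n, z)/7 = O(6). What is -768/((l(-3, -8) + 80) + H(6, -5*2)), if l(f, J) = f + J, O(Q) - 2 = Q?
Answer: -768/125 ≈ -6.1440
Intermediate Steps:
O(Q) = 2 + Q
H(n, z) = 56 (H(n, z) = 7*(2 + 6) = 7*8 = 56)
l(f, J) = J + f
-768/((l(-3, -8) + 80) + H(6, -5*2)) = -768/(((-8 - 3) + 80) + 56) = -768/((-11 + 80) + 56) = -768/(69 + 56) = -768/125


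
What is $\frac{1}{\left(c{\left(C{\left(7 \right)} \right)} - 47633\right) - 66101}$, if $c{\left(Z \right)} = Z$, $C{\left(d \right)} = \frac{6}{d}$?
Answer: $- \frac{7}{796132} \approx -8.7925 \cdot 10^{-6}$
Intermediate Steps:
$\frac{1}{\left(c{\left(C{\left(7 \right)} \right)} - 47633\right) - 66101} = \frac{1}{\left(\frac{6}{7} - 47633\right) - 66101} = \frac{1}{- \frac{333425}{7} - 66101} = \frac{1}{- \frac{796132}{7}} = - \frac{7}{796132}$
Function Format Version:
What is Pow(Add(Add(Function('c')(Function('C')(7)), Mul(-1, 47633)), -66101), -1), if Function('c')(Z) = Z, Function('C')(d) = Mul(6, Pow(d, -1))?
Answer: Rational(-7, 796132) ≈ -8.7925e-6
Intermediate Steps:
Pow(Add(Add(Function('c')(Function('C')(7)), Mul(-1, 47633)), -66101), -1) = Pow(Add(Add(Mul(6, Pow(7, -1)), Mul(-1, 47633)), -66101), -1) = Pow(Add(Add(Mul(6, Rational(1, 7)), -47633), -66101), -1) = Pow(Add(Add(Rational(6, 7), -47633), -66101), -1) = Pow(Add(Rational(-333425, 7), -66101), -1) = Pow(Rational(-796132, 7), -1) = Rational(-7, 796132)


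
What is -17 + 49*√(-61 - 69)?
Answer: -17 + 49*I*√130 ≈ -17.0 + 558.69*I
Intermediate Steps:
-17 + 49*√(-61 - 69) = -17 + 49*√(-130) = -17 + 49*(I*√130) = -17 + 49*I*√130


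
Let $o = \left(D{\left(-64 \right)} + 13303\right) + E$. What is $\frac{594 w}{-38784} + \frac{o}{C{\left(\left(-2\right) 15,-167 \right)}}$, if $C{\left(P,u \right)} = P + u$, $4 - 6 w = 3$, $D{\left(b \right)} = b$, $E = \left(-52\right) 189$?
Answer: $- \frac{44103909}{2546816} \approx -17.317$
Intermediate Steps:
$E = -9828$
$w = \frac{1}{6}$ ($w = \frac{2}{3} - \frac{1}{2} = \frac{1}{6} \approx 0.16667$)
$o = 3411$ ($o = \left(-64 + 13303\right) - 9828 = 13239 - 9828 = 3411$)
$\frac{594 w}{-38784} + \frac{o}{C{\left(\left(-2\right) 15,-167 \right)}} = \frac{594 \cdot \frac{1}{6}}{-38784} + \frac{3411}{\left(-2\right) 15 - 167} = 99 \left(- \frac{1}{38784}\right) + \frac{3411}{-30 - 167} = - \frac{33}{12928} + \frac{3411}{-197} = - \frac{33}{12928} + 3411 \left(- \frac{1}{197}\right) = - \frac{33}{12928} - \frac{3411}{197} = - \frac{44103909}{2546816}$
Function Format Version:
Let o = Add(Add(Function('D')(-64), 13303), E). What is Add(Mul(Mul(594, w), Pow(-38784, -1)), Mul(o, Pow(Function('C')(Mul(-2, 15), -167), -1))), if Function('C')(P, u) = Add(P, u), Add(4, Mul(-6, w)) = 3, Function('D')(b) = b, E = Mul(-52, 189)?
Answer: Rational(-44103909, 2546816) ≈ -17.317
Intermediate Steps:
E = -9828
w = Rational(1, 6) (w = Add(Rational(2, 3), Mul(Rational(-1, 6), 3)) = Add(Rational(2, 3), Rational(-1, 2)) = Rational(1, 6) ≈ 0.16667)
o = 3411 (o = Add(Add(-64, 13303), -9828) = Add(13239, -9828) = 3411)
Add(Mul(Mul(594, w), Pow(-38784, -1)), Mul(o, Pow(Function('C')(Mul(-2, 15), -167), -1))) = Add(Mul(Mul(594, Rational(1, 6)), Pow(-38784, -1)), Mul(3411, Pow(Add(Mul(-2, 15), -167), -1))) = Add(Mul(99, Rational(-1, 38784)), Mul(3411, Pow(Add(-30, -167), -1))) = Add(Rational(-33, 12928), Mul(3411, Pow(-197, -1))) = Add(Rational(-33, 12928), Mul(3411, Rational(-1, 197))) = Add(Rational(-33, 12928), Rational(-3411, 197)) = Rational(-44103909, 2546816)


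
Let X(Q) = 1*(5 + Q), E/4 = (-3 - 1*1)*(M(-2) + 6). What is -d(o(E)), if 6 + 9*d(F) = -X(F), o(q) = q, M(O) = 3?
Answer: -133/9 ≈ -14.778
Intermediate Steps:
E = -144 (E = 4*((-3 - 1*1)*(3 + 6)) = 4*((-3 - 1)*9) = 4*(-4*9) = 4*(-36) = -144)
X(Q) = 5 + Q
d(F) = -11/9 - F/9 (d(F) = -⅔ + (-(5 + F))/9 = -⅔ + (-5 - F)/9 = -⅔ + (-5/9 - F/9) = -11/9 - F/9)
-d(o(E)) = -(-11/9 - ⅑*(-144)) = -(-11/9 + 16) = -1*133/9 = -133/9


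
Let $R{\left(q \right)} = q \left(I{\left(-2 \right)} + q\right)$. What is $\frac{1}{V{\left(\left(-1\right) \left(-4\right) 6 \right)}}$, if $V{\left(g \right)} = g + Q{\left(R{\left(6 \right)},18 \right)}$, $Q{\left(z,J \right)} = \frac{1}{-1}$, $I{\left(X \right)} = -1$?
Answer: $\frac{1}{23} \approx 0.043478$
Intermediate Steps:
$R{\left(q \right)} = q \left(-1 + q\right)$
$Q{\left(z,J \right)} = -1$
$V{\left(g \right)} = -1 + g$ ($V{\left(g \right)} = g - 1 = -1 + g$)
$\frac{1}{V{\left(\left(-1\right) \left(-4\right) 6 \right)}} = \frac{1}{-1 + \left(-1\right) \left(-4\right) 6} = \frac{1}{-1 + 4 \cdot 6} = \frac{1}{-1 + 24} = \frac{1}{23}$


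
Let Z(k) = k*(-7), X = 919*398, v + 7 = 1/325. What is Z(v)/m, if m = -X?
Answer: -7959/59436325 ≈ -0.00013391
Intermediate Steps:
v = -2274/325 (v = -7 + 1/325 = -2274/325 ≈ -6.9969)
X = 365762
m = -365762 (m = -1*365762 = -365762)
Z(k) = -7*k
Z(v)/m = -7*(-2274/325)/(-365762) = (15918/325)*(-1/365762) = -7959/59436325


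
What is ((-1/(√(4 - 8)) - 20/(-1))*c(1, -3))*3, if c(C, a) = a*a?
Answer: 540 + 27*I/2 ≈ 540.0 + 13.5*I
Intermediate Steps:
c(C, a) = a²
((-1/(√(4 - 8)) - 20/(-1))*c(1, -3))*3 = ((-1/(√(4 - 8)) - 20/(-1))*(-3)²)*3 = ((-1/(√(-4)) - 20*(-1))*9)*3 = ((-1/(2*I) + 20)*9)*3 = ((-(-1)*I/2 + 20)*9)*3 = ((I/2 + 20)*9)*3 = ((20 + I/2)*9)*3 = (180 + 9*I/2)*3 = 540 + 27*I/2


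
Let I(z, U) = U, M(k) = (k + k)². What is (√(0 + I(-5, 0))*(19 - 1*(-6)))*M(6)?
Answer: 0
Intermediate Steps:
M(k) = 4*k² (M(k) = (2*k)² = 4*k²)
(√(0 + I(-5, 0))*(19 - 1*(-6)))*M(6) = (√(0 + 0)*(19 - 1*(-6)))*(4*6²) = (√0*(19 + 6))*(4*36) = (0*25)*144 = 0*144 = 0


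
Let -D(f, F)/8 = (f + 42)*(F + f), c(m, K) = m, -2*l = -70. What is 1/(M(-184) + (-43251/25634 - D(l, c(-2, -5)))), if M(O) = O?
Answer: 25634/516328045 ≈ 4.9647e-5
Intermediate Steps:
l = 35 (l = -1/2*(-70) = 35)
D(f, F) = -8*(42 + f)*(F + f) (D(f, F) = -8*(f + 42)*(F + f) = -8*(42 + f)*(F + f))
1/(M(-184) + (-43251/25634 - D(l, c(-2, -5)))) = 1/(-184 + (-43251/25634 - (-336*(-2) - 336*35 - 8*35**2 - 8*(-2)*35))) = 1/(-184 + (-43251*1/25634 - (672 - 11760 - 8*1225 + 560))) = 1/(-184 + (-43251/25634 - (672 - 11760 - 9800 + 560))) = 1/(-184 + (-43251/25634 - 1*(-20328))) = 1/(-184 + (-43251/25634 + 20328)) = 1/(-184 + 521044701/25634) = 1/(516328045/25634) = 25634/516328045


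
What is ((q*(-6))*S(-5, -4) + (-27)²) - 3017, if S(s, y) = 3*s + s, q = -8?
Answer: -3248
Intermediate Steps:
S(s, y) = 4*s
((q*(-6))*S(-5, -4) + (-27)²) - 3017 = ((-8*(-6))*(4*(-5)) + (-27)²) - 3017 = (48*(-20) + 729) - 3017 = (-960 + 729) - 3017 = -231 - 3017 = -3248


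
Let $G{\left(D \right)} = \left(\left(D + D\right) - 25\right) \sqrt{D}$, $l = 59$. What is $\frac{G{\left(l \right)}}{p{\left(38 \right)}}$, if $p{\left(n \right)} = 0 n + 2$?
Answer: $\frac{93 \sqrt{59}}{2} \approx 357.17$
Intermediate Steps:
$G{\left(D \right)} = \sqrt{D} \left(-25 + 2 D\right)$ ($G{\left(D \right)} = \left(2 D - 25\right) \sqrt{D} = \left(-25 + 2 D\right) \sqrt{D} = \sqrt{D} \left(-25 + 2 D\right)$)
$p{\left(n \right)} = 2$ ($p{\left(n \right)} = 0 + 2 = 2$)
$\frac{G{\left(l \right)}}{p{\left(38 \right)}} = \frac{\sqrt{59} \left(-25 + 2 \cdot 59\right)}{2} = \sqrt{59} \left(-25 + 118\right) \frac{1}{2} = \sqrt{59} \cdot 93 \cdot \frac{1}{2} = 93 \sqrt{59} \cdot \frac{1}{2} = \frac{93 \sqrt{59}}{2}$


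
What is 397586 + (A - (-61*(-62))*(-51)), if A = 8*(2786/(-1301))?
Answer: 768176580/1301 ≈ 5.9045e+5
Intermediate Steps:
A = -22288/1301 (A = 8*(2786*(-1/1301)) = 8*(-2786/1301) = -22288/1301 ≈ -17.131)
397586 + (A - (-61*(-62))*(-51)) = 397586 + (-22288/1301 - (-61*(-62))*(-51)) = 397586 + (-22288/1301 - 3782*(-51)) = 397586 + (-22288/1301 - 1*(-192882)) = 397586 + (-22288/1301 + 192882) = 397586 + 250917194/1301 = 768176580/1301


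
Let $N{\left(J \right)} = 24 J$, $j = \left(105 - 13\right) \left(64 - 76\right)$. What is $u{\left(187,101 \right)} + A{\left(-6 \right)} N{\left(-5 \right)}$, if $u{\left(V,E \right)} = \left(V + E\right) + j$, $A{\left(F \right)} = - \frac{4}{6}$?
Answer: $-736$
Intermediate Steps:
$j = -1104$ ($j = 92 \left(-12\right) = -1104$)
$A{\left(F \right)} = - \frac{2}{3}$ ($A{\left(F \right)} = \left(-4\right) \frac{1}{6} = - \frac{2}{3}$)
$u{\left(V,E \right)} = -1104 + E + V$ ($u{\left(V,E \right)} = \left(V + E\right) - 1104 = \left(E + V\right) - 1104 = -1104 + E + V$)
$u{\left(187,101 \right)} + A{\left(-6 \right)} N{\left(-5 \right)} = \left(-1104 + 101 + 187\right) - \frac{2 \cdot 24 \left(-5\right)}{3} = -816 - -80 = -816 + 80 = -736$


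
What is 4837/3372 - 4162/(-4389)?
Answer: 11754619/4933236 ≈ 2.3827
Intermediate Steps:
4837/3372 - 4162/(-4389) = 4837*(1/3372) - 4162*(-1/4389) = 4837/3372 + 4162/4389 = 11754619/4933236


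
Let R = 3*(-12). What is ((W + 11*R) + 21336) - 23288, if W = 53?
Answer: -2295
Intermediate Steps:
R = -36
((W + 11*R) + 21336) - 23288 = ((53 + 11*(-36)) + 21336) - 23288 = ((53 - 396) + 21336) - 23288 = (-343 + 21336) - 23288 = 20993 - 23288 = -2295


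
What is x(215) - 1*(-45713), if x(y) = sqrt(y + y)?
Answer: 45713 + sqrt(430) ≈ 45734.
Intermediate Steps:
x(y) = sqrt(2)*sqrt(y) (x(y) = sqrt(2*y) = sqrt(2)*sqrt(y))
x(215) - 1*(-45713) = sqrt(2)*sqrt(215) - 1*(-45713) = sqrt(430) + 45713 = 45713 + sqrt(430)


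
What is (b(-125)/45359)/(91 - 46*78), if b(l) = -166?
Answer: 166/158620423 ≈ 1.0465e-6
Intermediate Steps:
(b(-125)/45359)/(91 - 46*78) = (-166/45359)/(91 - 46*78) = (-166*1/45359)/(91 - 3588) = -166/45359/(-3497) = -166/45359*(-1/3497) = 166/158620423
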